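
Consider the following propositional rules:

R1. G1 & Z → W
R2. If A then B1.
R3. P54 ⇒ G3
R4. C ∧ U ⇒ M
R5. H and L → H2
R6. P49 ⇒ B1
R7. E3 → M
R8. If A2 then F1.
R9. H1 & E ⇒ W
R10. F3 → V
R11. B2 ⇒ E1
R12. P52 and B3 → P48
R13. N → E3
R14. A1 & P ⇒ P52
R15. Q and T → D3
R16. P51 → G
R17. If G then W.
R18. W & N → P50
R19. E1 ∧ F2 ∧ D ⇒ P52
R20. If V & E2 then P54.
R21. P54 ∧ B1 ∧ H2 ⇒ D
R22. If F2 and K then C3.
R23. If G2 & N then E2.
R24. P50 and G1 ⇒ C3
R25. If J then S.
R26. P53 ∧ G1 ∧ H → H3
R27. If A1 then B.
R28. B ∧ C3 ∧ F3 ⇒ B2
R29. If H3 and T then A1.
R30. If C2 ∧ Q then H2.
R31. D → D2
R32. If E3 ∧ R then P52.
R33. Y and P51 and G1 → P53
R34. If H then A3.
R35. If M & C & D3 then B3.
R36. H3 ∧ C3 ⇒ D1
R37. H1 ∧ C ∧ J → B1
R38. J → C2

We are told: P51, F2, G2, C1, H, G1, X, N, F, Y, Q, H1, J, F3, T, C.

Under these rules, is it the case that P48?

Yes

V  (by R10: F3)
E3  (by R13: N)
D3  (by R15: Q, T)
G  (by R16: P51)
W  (by R17: G)
P50  (by R18: W, N)
E2  (by R23: G2, N)
C3  (by R24: P50, G1)
P53  (by R33: Y, P51, G1)
B1  (by R37: H1, C, J)
C2  (by R38: J)
M  (by R7: E3)
P54  (by R20: V, E2)
H3  (by R26: P53, G1, H)
A1  (by R29: H3, T)
H2  (by R30: C2, Q)
B3  (by R35: M, C, D3)
D  (by R21: P54, B1, H2)
B  (by R27: A1)
B2  (by R28: B, C3, F3)
E1  (by R11: B2)
P52  (by R19: E1, F2, D)
P48  (by R12: P52, B3)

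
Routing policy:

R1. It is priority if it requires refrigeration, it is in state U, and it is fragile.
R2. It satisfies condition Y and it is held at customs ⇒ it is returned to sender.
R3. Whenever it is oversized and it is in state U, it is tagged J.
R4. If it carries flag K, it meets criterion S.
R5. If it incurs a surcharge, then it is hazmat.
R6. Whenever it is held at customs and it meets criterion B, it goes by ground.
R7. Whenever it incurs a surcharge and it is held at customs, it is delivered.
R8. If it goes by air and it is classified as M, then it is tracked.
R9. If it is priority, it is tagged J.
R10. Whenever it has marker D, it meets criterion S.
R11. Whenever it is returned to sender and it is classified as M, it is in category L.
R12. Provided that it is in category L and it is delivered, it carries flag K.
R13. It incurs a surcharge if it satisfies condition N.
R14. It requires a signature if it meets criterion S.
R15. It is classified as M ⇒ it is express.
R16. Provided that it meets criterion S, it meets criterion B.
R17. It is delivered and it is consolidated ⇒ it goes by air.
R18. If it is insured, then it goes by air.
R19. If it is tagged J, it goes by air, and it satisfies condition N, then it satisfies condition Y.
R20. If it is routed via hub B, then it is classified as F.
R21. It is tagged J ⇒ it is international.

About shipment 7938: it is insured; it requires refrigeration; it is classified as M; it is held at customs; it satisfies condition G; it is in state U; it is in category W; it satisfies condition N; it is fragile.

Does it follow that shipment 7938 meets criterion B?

Yes

By R1 (it requires refrigeration, it is in state U, it is fragile): it is priority.
By R9 (it is priority): it is tagged J.
By R13 (it satisfies condition N): it incurs a surcharge.
By R18 (it is insured): it goes by air.
By R19 (it is tagged J, it goes by air, it satisfies condition N): it satisfies condition Y.
By R2 (it satisfies condition Y, it is held at customs): it is returned to sender.
By R7 (it incurs a surcharge, it is held at customs): it is delivered.
By R11 (it is returned to sender, it is classified as M): it is in category L.
By R12 (it is in category L, it is delivered): it carries flag K.
By R4 (it carries flag K): it meets criterion S.
By R16 (it meets criterion S): it meets criterion B.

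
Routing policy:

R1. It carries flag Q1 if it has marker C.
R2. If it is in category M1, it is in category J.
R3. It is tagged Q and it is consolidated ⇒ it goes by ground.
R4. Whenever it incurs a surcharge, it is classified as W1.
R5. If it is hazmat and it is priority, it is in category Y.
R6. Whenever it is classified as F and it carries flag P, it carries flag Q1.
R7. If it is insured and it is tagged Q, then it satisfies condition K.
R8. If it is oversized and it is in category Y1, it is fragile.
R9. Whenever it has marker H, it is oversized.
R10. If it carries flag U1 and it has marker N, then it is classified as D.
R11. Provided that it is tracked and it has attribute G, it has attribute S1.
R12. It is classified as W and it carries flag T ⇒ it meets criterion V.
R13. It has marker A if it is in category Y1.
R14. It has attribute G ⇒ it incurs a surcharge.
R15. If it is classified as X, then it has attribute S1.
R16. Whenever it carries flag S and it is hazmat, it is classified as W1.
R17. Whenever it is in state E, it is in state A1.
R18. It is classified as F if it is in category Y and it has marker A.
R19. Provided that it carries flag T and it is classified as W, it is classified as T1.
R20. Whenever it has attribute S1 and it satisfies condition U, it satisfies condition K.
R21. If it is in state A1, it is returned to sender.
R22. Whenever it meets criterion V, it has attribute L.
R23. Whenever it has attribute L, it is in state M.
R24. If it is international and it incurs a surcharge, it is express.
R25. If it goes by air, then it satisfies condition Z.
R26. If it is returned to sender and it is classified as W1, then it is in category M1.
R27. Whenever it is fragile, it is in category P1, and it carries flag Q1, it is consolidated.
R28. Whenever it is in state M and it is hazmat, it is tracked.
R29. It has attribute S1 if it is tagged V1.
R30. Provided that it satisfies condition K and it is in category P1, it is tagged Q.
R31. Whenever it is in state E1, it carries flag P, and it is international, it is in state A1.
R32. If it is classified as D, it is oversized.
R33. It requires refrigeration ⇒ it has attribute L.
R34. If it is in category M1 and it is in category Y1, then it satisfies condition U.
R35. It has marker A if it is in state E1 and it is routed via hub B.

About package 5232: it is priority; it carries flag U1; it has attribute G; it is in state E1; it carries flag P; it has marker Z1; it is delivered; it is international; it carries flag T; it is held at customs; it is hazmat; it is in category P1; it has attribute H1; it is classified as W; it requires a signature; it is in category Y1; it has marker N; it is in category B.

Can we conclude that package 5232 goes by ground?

By R5 (it is hazmat, it is priority): it is in category Y.
By R10 (it carries flag U1, it has marker N): it is classified as D.
By R12 (it is classified as W, it carries flag T): it meets criterion V.
By R13 (it is in category Y1): it has marker A.
By R14 (it has attribute G): it incurs a surcharge.
By R18 (it is in category Y, it has marker A): it is classified as F.
By R22 (it meets criterion V): it has attribute L.
By R23 (it has attribute L): it is in state M.
By R28 (it is in state M, it is hazmat): it is tracked.
By R31 (it is in state E1, it carries flag P, it is international): it is in state A1.
By R32 (it is classified as D): it is oversized.
By R4 (it incurs a surcharge): it is classified as W1.
By R6 (it is classified as F, it carries flag P): it carries flag Q1.
By R8 (it is oversized, it is in category Y1): it is fragile.
By R11 (it is tracked, it has attribute G): it has attribute S1.
By R21 (it is in state A1): it is returned to sender.
By R26 (it is returned to sender, it is classified as W1): it is in category M1.
By R27 (it is fragile, it is in category P1, it carries flag Q1): it is consolidated.
By R34 (it is in category M1, it is in category Y1): it satisfies condition U.
By R20 (it has attribute S1, it satisfies condition U): it satisfies condition K.
By R30 (it satisfies condition K, it is in category P1): it is tagged Q.
By R3 (it is tagged Q, it is consolidated): it goes by ground.

Yes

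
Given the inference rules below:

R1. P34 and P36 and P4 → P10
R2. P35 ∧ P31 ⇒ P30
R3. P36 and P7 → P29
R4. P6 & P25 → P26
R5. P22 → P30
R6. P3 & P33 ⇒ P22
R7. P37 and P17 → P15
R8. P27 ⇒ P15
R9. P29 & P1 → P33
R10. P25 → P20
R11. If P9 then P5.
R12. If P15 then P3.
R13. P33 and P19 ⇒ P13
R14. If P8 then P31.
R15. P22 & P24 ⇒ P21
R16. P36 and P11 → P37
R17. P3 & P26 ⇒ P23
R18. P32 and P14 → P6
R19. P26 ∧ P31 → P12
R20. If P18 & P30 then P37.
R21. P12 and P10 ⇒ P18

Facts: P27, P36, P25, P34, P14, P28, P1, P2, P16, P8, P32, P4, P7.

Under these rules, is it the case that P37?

P10  (by R1: P34, P36, P4)
P29  (by R3: P36, P7)
P15  (by R8: P27)
P33  (by R9: P29, P1)
P3  (by R12: P15)
P31  (by R14: P8)
P6  (by R18: P32, P14)
P26  (by R4: P6, P25)
P22  (by R6: P3, P33)
P12  (by R19: P26, P31)
P18  (by R21: P12, P10)
P30  (by R5: P22)
P37  (by R20: P18, P30)

Yes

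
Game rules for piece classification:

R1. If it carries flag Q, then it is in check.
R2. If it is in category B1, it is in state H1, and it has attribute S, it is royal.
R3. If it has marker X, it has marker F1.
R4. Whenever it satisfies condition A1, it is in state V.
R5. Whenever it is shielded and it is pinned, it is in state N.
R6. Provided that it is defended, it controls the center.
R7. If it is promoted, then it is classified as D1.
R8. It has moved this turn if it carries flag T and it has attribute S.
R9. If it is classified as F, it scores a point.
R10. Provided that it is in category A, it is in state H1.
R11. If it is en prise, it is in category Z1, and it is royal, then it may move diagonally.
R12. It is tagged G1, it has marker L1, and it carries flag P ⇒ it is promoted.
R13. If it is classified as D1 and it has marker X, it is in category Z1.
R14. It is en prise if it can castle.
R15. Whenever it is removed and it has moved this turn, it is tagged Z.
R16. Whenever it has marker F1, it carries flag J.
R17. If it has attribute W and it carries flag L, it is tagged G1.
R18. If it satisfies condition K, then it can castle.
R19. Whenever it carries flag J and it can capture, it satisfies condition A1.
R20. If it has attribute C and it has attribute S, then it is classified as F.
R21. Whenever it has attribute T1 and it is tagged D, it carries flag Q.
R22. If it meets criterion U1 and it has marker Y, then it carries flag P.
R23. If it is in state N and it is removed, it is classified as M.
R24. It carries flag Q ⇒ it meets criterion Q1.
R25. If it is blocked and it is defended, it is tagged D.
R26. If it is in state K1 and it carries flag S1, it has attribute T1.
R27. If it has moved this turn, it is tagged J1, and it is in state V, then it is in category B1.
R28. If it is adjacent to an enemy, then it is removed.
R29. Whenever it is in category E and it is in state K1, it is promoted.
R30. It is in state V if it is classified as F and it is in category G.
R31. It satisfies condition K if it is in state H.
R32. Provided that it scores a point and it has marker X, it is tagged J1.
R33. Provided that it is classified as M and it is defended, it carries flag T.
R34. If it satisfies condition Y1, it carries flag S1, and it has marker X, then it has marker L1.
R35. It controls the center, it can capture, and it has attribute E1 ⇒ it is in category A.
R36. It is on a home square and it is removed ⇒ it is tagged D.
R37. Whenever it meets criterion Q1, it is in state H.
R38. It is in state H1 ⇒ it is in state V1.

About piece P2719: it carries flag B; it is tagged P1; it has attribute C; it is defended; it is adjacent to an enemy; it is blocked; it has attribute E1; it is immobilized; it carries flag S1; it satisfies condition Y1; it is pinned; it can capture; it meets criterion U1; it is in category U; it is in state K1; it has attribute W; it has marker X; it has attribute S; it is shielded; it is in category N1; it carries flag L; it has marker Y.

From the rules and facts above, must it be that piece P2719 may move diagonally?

Yes

By R3 (it has marker X): it has marker F1.
By R5 (it is shielded, it is pinned): it is in state N.
By R6 (it is defended): it controls the center.
By R16 (it has marker F1): it carries flag J.
By R17 (it has attribute W, it carries flag L): it is tagged G1.
By R19 (it carries flag J, it can capture): it satisfies condition A1.
By R20 (it has attribute C, it has attribute S): it is classified as F.
By R22 (it meets criterion U1, it has marker Y): it carries flag P.
By R25 (it is blocked, it is defended): it is tagged D.
By R26 (it is in state K1, it carries flag S1): it has attribute T1.
By R28 (it is adjacent to an enemy): it is removed.
By R34 (it satisfies condition Y1, it carries flag S1, it has marker X): it has marker L1.
By R35 (it controls the center, it can capture, it has attribute E1): it is in category A.
By R4 (it satisfies condition A1): it is in state V.
By R9 (it is classified as F): it scores a point.
By R10 (it is in category A): it is in state H1.
By R12 (it is tagged G1, it has marker L1, it carries flag P): it is promoted.
By R21 (it has attribute T1, it is tagged D): it carries flag Q.
By R23 (it is in state N, it is removed): it is classified as M.
By R24 (it carries flag Q): it meets criterion Q1.
By R32 (it scores a point, it has marker X): it is tagged J1.
By R33 (it is classified as M, it is defended): it carries flag T.
By R37 (it meets criterion Q1): it is in state H.
By R7 (it is promoted): it is classified as D1.
By R8 (it carries flag T, it has attribute S): it has moved this turn.
By R13 (it is classified as D1, it has marker X): it is in category Z1.
By R27 (it has moved this turn, it is tagged J1, it is in state V): it is in category B1.
By R31 (it is in state H): it satisfies condition K.
By R2 (it is in category B1, it is in state H1, it has attribute S): it is royal.
By R18 (it satisfies condition K): it can castle.
By R14 (it can castle): it is en prise.
By R11 (it is en prise, it is in category Z1, it is royal): it may move diagonally.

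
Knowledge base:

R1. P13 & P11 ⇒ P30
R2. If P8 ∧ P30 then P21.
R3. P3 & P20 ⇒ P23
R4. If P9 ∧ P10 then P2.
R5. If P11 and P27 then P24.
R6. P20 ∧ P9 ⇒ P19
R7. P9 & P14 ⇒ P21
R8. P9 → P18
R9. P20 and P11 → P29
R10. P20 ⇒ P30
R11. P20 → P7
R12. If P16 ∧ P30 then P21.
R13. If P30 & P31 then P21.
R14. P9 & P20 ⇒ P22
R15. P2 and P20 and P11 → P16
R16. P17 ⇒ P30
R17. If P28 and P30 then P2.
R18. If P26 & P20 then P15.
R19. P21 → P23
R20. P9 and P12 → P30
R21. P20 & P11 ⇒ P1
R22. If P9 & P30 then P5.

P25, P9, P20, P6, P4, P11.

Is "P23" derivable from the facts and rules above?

No

Forward chaining from the given facts derives: P19, P18, P29, P30, P7, P22, P1, P5.
Rules concluding P23: R3 needs P3; R19 needs P21 — none of these are established.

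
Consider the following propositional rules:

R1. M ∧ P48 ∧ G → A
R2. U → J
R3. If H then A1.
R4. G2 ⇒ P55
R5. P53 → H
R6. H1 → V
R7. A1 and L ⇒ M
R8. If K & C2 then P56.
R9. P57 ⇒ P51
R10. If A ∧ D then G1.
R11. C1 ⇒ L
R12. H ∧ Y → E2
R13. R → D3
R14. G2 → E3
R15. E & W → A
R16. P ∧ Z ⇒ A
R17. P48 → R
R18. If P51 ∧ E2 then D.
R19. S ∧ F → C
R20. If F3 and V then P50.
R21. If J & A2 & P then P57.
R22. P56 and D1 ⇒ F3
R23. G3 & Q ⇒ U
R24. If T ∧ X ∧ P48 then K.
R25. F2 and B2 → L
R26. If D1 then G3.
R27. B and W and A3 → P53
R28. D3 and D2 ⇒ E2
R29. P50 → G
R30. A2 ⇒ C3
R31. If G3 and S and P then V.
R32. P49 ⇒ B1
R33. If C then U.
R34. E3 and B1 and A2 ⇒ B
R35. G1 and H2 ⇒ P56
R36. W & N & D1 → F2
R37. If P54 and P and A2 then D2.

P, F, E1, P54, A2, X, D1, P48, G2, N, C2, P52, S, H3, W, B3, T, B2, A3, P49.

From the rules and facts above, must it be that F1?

No

Forward chaining from the given facts derives: P55, E3, R, C, K, G3, C3, V, B1, U, B, F2, D2, J, P56, D3, P57, F3, L, P53, E2, H, P51, D, P50, G, A1, M, A, G1.
No rule has F1 as its conclusion, and it is not among the given facts.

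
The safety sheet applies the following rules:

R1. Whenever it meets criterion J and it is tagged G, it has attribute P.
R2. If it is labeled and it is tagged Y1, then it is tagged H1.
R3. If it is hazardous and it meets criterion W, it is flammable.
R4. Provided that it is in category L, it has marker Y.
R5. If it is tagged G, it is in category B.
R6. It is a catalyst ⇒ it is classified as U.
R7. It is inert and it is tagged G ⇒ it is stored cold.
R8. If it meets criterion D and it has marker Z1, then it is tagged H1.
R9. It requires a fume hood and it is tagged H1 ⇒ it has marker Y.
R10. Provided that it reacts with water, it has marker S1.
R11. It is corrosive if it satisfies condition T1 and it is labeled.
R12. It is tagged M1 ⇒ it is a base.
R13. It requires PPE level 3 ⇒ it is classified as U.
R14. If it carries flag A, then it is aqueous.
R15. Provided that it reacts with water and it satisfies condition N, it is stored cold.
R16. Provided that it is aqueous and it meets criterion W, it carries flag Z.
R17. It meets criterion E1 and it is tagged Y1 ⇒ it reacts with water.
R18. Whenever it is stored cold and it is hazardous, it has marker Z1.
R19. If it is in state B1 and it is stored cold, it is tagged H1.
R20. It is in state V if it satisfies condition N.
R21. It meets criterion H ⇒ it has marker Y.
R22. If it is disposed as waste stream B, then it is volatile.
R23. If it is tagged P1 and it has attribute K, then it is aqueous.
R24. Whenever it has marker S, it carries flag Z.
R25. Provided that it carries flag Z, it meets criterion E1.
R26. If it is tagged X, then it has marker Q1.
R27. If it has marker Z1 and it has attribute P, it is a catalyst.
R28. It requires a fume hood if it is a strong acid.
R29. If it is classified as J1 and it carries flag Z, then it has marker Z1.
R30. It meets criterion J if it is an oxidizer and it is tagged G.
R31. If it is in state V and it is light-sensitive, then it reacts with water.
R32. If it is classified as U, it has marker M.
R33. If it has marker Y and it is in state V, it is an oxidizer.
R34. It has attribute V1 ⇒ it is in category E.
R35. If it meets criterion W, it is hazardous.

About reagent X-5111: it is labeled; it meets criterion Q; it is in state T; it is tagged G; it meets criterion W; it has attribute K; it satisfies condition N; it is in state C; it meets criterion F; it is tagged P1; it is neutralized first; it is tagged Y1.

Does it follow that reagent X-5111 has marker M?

Forward chaining from the given facts derives: is tagged H1, is in category B, is in state V, is aqueous, is hazardous, is flammable, carries flag Z, meets criterion E1, reacts with water, has marker S1, is stored cold, has marker Z1.
The only rule concluding "it has marker M" is R32, which needs "it is classified as U"; that is never established.

No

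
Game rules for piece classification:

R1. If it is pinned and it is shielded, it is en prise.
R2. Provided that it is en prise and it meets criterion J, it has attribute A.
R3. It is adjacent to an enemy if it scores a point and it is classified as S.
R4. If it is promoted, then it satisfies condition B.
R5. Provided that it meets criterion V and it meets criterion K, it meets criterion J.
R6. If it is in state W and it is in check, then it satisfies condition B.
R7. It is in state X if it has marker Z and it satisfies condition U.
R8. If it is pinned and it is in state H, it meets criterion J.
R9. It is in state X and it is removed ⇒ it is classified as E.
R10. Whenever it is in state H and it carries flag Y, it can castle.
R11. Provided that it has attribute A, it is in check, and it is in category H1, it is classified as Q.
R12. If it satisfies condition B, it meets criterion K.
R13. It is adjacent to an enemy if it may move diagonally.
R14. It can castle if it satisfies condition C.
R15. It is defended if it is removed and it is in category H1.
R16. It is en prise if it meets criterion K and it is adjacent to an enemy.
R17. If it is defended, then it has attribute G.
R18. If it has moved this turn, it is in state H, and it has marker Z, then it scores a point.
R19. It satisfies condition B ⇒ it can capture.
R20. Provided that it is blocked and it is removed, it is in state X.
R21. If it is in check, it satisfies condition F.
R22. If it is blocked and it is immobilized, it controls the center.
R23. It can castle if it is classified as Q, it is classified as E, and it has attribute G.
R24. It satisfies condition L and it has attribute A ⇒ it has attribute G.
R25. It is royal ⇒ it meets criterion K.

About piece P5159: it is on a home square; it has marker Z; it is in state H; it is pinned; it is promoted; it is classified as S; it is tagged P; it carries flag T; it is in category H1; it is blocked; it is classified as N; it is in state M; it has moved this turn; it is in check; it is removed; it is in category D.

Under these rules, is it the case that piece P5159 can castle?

Yes

By R4 (it is promoted): it satisfies condition B.
By R8 (it is pinned, it is in state H): it meets criterion J.
By R12 (it satisfies condition B): it meets criterion K.
By R15 (it is removed, it is in category H1): it is defended.
By R17 (it is defended): it has attribute G.
By R18 (it has moved this turn, it is in state H, it has marker Z): it scores a point.
By R20 (it is blocked, it is removed): it is in state X.
By R3 (it scores a point, it is classified as S): it is adjacent to an enemy.
By R9 (it is in state X, it is removed): it is classified as E.
By R16 (it meets criterion K, it is adjacent to an enemy): it is en prise.
By R2 (it is en prise, it meets criterion J): it has attribute A.
By R11 (it has attribute A, it is in check, it is in category H1): it is classified as Q.
By R23 (it is classified as Q, it is classified as E, it has attribute G): it can castle.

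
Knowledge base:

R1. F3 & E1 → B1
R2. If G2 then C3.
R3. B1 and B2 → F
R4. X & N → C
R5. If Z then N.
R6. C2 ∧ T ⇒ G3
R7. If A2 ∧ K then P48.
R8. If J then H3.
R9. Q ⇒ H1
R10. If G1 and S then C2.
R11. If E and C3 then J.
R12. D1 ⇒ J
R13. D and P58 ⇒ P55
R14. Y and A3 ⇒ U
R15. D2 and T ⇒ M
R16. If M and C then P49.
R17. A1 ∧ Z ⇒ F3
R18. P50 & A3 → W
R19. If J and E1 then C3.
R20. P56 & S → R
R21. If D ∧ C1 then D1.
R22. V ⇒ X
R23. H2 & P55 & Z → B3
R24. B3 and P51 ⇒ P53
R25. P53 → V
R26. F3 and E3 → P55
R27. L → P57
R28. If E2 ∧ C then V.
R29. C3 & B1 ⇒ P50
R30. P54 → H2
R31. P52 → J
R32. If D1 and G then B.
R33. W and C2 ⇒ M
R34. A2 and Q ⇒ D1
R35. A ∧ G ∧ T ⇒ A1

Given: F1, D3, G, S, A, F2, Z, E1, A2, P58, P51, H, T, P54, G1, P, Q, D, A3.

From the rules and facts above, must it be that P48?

Forward chaining from the given facts derives: N, H1, C2, P55, H2, D1, A1, G3, J, F3, C3, B3, P53, V, B, B1, H3, X, P50, C, W, M, P49.
The only rule concluding P48 is R7, which needs K; that is never established.

No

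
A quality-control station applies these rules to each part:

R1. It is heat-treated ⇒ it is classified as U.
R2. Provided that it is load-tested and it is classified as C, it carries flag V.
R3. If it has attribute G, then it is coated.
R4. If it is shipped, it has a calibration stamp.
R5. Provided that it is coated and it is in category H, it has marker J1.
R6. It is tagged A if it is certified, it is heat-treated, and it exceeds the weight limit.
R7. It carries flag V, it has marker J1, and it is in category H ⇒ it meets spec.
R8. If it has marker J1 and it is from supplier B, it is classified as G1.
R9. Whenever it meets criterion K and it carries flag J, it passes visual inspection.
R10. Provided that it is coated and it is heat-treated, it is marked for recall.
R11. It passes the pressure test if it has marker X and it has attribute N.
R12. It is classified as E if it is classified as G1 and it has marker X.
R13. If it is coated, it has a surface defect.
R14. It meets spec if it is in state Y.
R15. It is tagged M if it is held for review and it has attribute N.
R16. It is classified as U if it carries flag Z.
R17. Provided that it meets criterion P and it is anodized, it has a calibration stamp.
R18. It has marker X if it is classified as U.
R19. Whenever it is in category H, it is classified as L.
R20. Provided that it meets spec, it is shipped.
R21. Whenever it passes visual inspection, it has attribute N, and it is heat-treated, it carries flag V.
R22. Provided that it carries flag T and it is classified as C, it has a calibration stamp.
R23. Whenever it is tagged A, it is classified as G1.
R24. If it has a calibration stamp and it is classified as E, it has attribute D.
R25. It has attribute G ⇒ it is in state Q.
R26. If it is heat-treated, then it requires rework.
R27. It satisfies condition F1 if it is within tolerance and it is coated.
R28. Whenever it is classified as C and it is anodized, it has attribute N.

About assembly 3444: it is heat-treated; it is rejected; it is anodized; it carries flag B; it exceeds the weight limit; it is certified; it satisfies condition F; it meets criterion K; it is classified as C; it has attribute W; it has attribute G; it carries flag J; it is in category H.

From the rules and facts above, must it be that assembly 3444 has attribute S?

Forward chaining from the given facts derives: is classified as U, is coated, has marker J1, is tagged A, passes visual inspection, is marked for recall, has a surface defect, has marker X, is classified as L, is classified as G1, is in state Q, requires rework, has attribute N, passes the pressure test, is classified as E, carries flag V, meets spec, is shipped, has a calibration stamp, has attribute D.
No rule has "it has attribute S" as its conclusion, and it is not among the given facts.

No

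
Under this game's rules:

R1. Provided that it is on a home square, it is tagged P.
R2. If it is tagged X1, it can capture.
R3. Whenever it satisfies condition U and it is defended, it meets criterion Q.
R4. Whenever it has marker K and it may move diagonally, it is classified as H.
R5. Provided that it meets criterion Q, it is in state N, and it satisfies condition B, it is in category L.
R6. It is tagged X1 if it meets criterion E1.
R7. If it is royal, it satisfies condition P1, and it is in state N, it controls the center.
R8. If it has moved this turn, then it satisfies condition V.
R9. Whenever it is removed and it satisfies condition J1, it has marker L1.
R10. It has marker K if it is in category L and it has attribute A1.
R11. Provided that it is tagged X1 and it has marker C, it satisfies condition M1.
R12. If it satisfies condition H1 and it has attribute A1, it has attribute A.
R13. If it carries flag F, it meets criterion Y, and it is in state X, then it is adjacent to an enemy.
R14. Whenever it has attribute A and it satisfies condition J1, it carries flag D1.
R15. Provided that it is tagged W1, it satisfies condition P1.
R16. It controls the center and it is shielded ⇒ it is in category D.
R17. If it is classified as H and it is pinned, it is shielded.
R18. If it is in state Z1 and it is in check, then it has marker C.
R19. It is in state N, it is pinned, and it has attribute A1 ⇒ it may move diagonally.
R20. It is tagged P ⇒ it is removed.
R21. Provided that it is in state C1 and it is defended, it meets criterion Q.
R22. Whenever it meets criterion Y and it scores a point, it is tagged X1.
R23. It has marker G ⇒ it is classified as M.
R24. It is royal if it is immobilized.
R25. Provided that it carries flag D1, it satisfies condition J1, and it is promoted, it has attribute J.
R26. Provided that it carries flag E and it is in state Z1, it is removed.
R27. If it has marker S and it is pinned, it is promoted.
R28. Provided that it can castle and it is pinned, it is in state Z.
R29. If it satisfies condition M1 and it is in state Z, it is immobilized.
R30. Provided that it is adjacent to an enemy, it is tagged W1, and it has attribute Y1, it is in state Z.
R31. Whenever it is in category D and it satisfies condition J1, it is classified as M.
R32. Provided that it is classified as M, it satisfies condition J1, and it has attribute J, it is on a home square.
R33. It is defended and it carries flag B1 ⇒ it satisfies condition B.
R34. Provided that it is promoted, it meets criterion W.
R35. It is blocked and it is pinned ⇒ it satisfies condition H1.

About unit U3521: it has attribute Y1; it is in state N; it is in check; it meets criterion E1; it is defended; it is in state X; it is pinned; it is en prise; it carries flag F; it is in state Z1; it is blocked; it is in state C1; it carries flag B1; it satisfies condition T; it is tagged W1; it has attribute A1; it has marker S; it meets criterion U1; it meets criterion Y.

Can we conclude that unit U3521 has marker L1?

No

Forward chaining from the given facts derives: is tagged X1, is adjacent to an enemy, satisfies condition P1, has marker C, may move diagonally, meets criterion Q, is promoted, is in state Z, satisfies condition B, meets criterion W, satisfies condition H1, can capture, is in category L, has marker K, satisfies condition M1, has attribute A, is immobilized, is classified as H, is shielded, is royal, controls the center, is in category D.
The only rule concluding "it has marker L1" is R9, which needs "it is removed"; that is never established.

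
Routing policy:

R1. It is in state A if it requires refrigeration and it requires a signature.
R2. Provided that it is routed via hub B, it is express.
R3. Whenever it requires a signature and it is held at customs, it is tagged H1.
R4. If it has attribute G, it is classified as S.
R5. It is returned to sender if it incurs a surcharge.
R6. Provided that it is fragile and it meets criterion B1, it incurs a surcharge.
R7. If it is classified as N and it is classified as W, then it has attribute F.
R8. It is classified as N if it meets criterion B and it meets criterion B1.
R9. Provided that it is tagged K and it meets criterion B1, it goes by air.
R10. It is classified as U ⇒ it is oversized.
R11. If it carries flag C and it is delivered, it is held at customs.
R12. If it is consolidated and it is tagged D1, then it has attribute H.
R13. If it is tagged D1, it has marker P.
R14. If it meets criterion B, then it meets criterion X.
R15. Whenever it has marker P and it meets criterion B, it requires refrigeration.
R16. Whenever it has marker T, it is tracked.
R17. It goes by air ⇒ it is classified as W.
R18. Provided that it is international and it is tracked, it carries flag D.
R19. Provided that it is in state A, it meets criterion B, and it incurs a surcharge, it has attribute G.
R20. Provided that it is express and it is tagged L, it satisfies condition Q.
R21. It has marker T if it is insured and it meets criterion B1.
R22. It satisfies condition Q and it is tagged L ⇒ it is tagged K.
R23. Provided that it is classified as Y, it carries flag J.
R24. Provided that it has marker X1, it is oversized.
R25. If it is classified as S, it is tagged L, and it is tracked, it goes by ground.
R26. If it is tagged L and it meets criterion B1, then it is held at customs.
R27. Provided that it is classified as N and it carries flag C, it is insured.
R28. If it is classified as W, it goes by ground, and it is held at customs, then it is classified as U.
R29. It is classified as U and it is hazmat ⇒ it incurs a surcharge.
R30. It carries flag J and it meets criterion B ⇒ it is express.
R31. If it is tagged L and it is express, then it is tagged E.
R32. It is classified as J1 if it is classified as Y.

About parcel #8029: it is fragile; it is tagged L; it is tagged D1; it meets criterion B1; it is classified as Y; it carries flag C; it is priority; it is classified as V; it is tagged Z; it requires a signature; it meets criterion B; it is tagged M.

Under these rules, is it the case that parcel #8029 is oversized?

Yes

By R6 (it is fragile, it meets criterion B1): it incurs a surcharge.
By R8 (it meets criterion B, it meets criterion B1): it is classified as N.
By R13 (it is tagged D1): it has marker P.
By R15 (it has marker P, it meets criterion B): it requires refrigeration.
By R23 (it is classified as Y): it carries flag J.
By R26 (it is tagged L, it meets criterion B1): it is held at customs.
By R27 (it is classified as N, it carries flag C): it is insured.
By R30 (it carries flag J, it meets criterion B): it is express.
By R1 (it requires refrigeration, it requires a signature): it is in state A.
By R19 (it is in state A, it meets criterion B, it incurs a surcharge): it has attribute G.
By R20 (it is express, it is tagged L): it satisfies condition Q.
By R21 (it is insured, it meets criterion B1): it has marker T.
By R22 (it satisfies condition Q, it is tagged L): it is tagged K.
By R4 (it has attribute G): it is classified as S.
By R9 (it is tagged K, it meets criterion B1): it goes by air.
By R16 (it has marker T): it is tracked.
By R17 (it goes by air): it is classified as W.
By R25 (it is classified as S, it is tagged L, it is tracked): it goes by ground.
By R28 (it is classified as W, it goes by ground, it is held at customs): it is classified as U.
By R10 (it is classified as U): it is oversized.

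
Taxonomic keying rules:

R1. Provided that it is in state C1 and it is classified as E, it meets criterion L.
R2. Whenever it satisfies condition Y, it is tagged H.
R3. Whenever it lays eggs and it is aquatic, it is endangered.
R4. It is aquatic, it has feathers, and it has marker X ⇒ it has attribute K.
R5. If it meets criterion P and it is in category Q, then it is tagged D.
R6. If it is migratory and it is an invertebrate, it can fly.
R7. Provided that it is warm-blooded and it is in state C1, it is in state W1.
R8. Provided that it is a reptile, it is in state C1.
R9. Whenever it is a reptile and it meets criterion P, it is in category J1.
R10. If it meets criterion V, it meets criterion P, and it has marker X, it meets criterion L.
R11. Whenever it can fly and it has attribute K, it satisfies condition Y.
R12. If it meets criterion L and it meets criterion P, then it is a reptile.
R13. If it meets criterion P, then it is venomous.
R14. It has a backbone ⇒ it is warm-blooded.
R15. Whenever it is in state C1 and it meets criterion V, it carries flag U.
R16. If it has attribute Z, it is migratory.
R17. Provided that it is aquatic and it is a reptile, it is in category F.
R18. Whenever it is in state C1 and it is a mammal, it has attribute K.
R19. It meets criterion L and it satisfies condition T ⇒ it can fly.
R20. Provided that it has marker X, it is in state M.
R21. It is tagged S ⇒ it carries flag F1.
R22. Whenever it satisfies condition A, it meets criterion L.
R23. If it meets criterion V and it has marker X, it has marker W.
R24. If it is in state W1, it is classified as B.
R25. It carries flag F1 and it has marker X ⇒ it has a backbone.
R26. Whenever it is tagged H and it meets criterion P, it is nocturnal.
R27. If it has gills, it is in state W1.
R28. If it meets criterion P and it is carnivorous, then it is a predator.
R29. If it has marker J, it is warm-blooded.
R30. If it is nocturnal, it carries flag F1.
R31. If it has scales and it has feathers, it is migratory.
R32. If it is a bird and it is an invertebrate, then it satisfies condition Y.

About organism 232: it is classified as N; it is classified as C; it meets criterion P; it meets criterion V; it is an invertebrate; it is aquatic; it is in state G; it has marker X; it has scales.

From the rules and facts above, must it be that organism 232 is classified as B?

No

Forward chaining from the given facts derives: meets criterion L, is a reptile, is venomous, is in category F, is in state M, has marker W, is in state C1, is in category J1, carries flag U.
The only rule concluding "it is classified as B" is R24, which needs "it is in state W1"; that is never established.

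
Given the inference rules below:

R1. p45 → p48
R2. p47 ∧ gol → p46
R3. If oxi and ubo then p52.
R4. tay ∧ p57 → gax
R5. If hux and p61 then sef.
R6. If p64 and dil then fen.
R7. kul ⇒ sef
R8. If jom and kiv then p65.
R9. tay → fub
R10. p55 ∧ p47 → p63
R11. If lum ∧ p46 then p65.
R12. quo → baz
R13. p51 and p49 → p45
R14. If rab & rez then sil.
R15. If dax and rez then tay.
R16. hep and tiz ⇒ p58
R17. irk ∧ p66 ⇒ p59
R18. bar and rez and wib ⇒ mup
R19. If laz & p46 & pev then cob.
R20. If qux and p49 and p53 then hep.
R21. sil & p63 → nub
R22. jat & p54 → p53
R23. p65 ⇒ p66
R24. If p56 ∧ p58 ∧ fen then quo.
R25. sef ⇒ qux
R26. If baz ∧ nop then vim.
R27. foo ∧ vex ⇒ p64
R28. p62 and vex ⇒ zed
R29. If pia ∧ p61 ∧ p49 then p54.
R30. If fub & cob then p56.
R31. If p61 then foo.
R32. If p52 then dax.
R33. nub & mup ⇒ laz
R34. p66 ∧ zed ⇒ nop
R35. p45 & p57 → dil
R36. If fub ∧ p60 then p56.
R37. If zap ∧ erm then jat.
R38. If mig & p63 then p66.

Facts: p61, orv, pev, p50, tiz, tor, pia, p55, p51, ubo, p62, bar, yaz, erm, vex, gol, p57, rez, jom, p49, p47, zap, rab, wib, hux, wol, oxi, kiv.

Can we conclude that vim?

Yes

p46  (by R2: p47, gol)
p52  (by R3: oxi, ubo)
sef  (by R5: hux, p61)
p65  (by R8: jom, kiv)
p63  (by R10: p55, p47)
p45  (by R13: p51, p49)
sil  (by R14: rab, rez)
mup  (by R18: bar, rez, wib)
nub  (by R21: sil, p63)
p66  (by R23: p65)
qux  (by R25: sef)
zed  (by R28: p62, vex)
p54  (by R29: pia, p61, p49)
foo  (by R31: p61)
dax  (by R32: p52)
laz  (by R33: nub, mup)
nop  (by R34: p66, zed)
dil  (by R35: p45, p57)
jat  (by R37: zap, erm)
tay  (by R15: dax, rez)
cob  (by R19: laz, p46, pev)
p53  (by R22: jat, p54)
p64  (by R27: foo, vex)
fen  (by R6: p64, dil)
fub  (by R9: tay)
hep  (by R20: qux, p49, p53)
p56  (by R30: fub, cob)
p58  (by R16: hep, tiz)
quo  (by R24: p56, p58, fen)
baz  (by R12: quo)
vim  (by R26: baz, nop)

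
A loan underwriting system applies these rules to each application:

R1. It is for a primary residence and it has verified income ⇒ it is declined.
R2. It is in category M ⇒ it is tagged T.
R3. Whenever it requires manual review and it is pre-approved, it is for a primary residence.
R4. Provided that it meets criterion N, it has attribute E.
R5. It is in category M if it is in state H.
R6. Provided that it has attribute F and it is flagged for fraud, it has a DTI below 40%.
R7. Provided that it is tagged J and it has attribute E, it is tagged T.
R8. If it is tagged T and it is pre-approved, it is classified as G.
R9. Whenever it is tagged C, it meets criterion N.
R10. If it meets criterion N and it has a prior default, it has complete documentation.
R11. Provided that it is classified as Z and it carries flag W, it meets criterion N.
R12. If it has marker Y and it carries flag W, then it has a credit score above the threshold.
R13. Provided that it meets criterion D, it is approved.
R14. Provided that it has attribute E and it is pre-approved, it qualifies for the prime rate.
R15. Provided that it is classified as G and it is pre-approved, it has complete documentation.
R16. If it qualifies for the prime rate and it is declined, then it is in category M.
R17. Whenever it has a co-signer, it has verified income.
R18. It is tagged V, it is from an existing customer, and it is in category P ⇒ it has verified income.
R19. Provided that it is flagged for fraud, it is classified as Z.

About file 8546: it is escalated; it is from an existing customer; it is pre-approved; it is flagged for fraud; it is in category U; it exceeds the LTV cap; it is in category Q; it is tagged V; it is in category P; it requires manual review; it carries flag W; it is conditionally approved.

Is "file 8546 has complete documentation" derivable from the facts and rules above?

By R3 (it requires manual review, it is pre-approved): it is for a primary residence.
By R18 (it is tagged V, it is from an existing customer, it is in category P): it has verified income.
By R19 (it is flagged for fraud): it is classified as Z.
By R1 (it is for a primary residence, it has verified income): it is declined.
By R11 (it is classified as Z, it carries flag W): it meets criterion N.
By R4 (it meets criterion N): it has attribute E.
By R14 (it has attribute E, it is pre-approved): it qualifies for the prime rate.
By R16 (it qualifies for the prime rate, it is declined): it is in category M.
By R2 (it is in category M): it is tagged T.
By R8 (it is tagged T, it is pre-approved): it is classified as G.
By R15 (it is classified as G, it is pre-approved): it has complete documentation.

Yes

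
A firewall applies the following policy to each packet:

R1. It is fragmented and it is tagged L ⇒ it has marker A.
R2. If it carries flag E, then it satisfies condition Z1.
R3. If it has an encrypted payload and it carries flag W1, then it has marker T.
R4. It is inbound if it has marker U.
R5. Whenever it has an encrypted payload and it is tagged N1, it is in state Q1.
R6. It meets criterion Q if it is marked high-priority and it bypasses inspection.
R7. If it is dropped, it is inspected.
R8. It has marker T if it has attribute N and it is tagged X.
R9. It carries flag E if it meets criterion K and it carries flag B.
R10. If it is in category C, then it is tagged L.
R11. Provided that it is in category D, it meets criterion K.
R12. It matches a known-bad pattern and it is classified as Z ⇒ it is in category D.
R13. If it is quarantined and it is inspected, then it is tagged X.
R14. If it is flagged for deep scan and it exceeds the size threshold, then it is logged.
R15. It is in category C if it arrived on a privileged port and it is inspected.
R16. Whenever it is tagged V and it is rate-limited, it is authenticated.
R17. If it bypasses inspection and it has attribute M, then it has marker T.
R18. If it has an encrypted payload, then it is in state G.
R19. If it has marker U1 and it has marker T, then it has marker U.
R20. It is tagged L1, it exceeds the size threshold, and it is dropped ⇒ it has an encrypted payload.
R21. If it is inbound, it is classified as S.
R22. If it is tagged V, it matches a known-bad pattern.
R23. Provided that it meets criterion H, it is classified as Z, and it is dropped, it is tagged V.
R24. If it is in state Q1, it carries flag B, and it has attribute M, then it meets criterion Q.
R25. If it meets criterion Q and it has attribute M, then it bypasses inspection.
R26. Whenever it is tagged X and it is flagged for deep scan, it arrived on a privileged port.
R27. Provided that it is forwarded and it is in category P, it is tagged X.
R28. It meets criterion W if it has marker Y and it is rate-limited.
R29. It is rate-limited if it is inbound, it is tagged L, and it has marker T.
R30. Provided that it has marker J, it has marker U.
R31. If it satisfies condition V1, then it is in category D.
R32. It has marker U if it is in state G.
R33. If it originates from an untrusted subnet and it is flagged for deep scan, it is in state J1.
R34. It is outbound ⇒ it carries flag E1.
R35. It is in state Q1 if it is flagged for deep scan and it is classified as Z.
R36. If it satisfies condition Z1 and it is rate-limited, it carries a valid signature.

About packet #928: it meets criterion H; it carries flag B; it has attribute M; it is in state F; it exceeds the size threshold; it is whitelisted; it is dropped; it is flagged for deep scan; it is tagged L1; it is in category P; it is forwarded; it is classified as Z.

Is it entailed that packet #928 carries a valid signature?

Yes

By R7 (it is dropped): it is inspected.
By R20 (it is tagged L1, it exceeds the size threshold, it is dropped): it has an encrypted payload.
By R23 (it meets criterion H, it is classified as Z, it is dropped): it is tagged V.
By R27 (it is forwarded, it is in category P): it is tagged X.
By R35 (it is flagged for deep scan, it is classified as Z): it is in state Q1.
By R18 (it has an encrypted payload): it is in state G.
By R22 (it is tagged V): it matches a known-bad pattern.
By R24 (it is in state Q1, it carries flag B, it has attribute M): it meets criterion Q.
By R25 (it meets criterion Q, it has attribute M): it bypasses inspection.
By R26 (it is tagged X, it is flagged for deep scan): it arrived on a privileged port.
By R32 (it is in state G): it has marker U.
By R4 (it has marker U): it is inbound.
By R12 (it matches a known-bad pattern, it is classified as Z): it is in category D.
By R15 (it arrived on a privileged port, it is inspected): it is in category C.
By R17 (it bypasses inspection, it has attribute M): it has marker T.
By R10 (it is in category C): it is tagged L.
By R11 (it is in category D): it meets criterion K.
By R29 (it is inbound, it is tagged L, it has marker T): it is rate-limited.
By R9 (it meets criterion K, it carries flag B): it carries flag E.
By R2 (it carries flag E): it satisfies condition Z1.
By R36 (it satisfies condition Z1, it is rate-limited): it carries a valid signature.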